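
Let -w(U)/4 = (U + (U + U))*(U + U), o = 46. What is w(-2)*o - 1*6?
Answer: -4422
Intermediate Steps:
w(U) = -24*U² (w(U) = -4*(U + (U + U))*(U + U) = -4*(U + 2*U)*2*U = -4*3*U*2*U = -24*U²)
w(-2)*o - 1*6 = -24*(-2)²*46 - 1*6 = -24*4*46 - 6 = -96*46 - 6 = -4416 - 6 = -4422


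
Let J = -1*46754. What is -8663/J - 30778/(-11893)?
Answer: 1542023671/556045322 ≈ 2.7732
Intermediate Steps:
J = -46754
-8663/J - 30778/(-11893) = -8663/(-46754) - 30778/(-11893) = -8663*(-1/46754) - 30778*(-1/11893) = 8663/46754 + 30778/11893 = 1542023671/556045322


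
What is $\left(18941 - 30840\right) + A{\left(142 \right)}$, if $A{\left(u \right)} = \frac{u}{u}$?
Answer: $-11898$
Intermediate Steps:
$A{\left(u \right)} = 1$
$\left(18941 - 30840\right) + A{\left(142 \right)} = \left(18941 - 30840\right) + 1 = -11899 + 1 = -11898$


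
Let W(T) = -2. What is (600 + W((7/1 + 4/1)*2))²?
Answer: 357604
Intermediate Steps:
(600 + W((7/1 + 4/1)*2))² = (600 - 2)² = 598² = 357604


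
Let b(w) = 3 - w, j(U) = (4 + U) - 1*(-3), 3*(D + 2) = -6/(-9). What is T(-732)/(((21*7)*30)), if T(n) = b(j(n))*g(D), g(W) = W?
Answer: -832/2835 ≈ -0.29347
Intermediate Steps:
D = -16/9 (D = -2 + (-6/(-9))/3 = -2 + (-6*(-⅑))/3 = -2 + (⅓)*(⅔) = -2 + 2/9 = -16/9 ≈ -1.7778)
j(U) = 7 + U (j(U) = (4 + U) + 3 = 7 + U)
T(n) = 64/9 + 16*n/9 (T(n) = (3 - (7 + n))*(-16/9) = (3 + (-7 - n))*(-16/9) = (-4 - n)*(-16/9) = 64/9 + 16*n/9)
T(-732)/(((21*7)*30)) = (64/9 + (16/9)*(-732))/(((21*7)*30)) = (64/9 - 3904/3)/((147*30)) = -11648/9/4410 = -11648/9*1/4410 = -832/2835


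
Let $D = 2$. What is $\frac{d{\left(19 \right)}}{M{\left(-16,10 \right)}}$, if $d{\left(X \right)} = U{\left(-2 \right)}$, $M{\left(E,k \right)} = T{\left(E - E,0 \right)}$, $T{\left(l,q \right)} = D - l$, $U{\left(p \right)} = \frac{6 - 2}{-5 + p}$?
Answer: $- \frac{2}{7} \approx -0.28571$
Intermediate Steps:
$U{\left(p \right)} = \frac{4}{-5 + p}$
$T{\left(l,q \right)} = 2 - l$
$M{\left(E,k \right)} = 2$ ($M{\left(E,k \right)} = 2 - \left(E - E\right) = 2 - 0 = 2 + 0 = 2$)
$d{\left(X \right)} = - \frac{4}{7}$ ($d{\left(X \right)} = \frac{4}{-5 - 2} = \frac{4}{-7} = 4 \left(- \frac{1}{7}\right) = - \frac{4}{7}$)
$\frac{d{\left(19 \right)}}{M{\left(-16,10 \right)}} = - \frac{4}{7 \cdot 2} = \left(- \frac{4}{7}\right) \frac{1}{2} = - \frac{2}{7}$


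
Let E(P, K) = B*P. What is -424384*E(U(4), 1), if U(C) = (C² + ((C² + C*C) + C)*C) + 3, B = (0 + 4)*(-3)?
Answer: 830095104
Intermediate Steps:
B = -12 (B = 4*(-3) = -12)
U(C) = 3 + C² + C*(C + 2*C²) (U(C) = (C² + ((C² + C²) + C)*C) + 3 = (C² + (2*C² + C)*C) + 3 = (C² + (C + 2*C²)*C) + 3 = (C² + C*(C + 2*C²)) + 3 = 3 + C² + C*(C + 2*C²))
E(P, K) = -12*P
-424384*E(U(4), 1) = -(-5092608)*(3 + 2*4² + 2*4³) = -(-5092608)*(3 + 2*16 + 2*64) = -(-5092608)*(3 + 32 + 128) = -(-5092608)*163 = -424384*(-1956) = 830095104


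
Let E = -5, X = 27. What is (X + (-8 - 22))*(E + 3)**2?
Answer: -12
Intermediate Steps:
(X + (-8 - 22))*(E + 3)**2 = (27 + (-8 - 22))*(-5 + 3)**2 = (27 - 30)*(-2)**2 = -3*4 = -12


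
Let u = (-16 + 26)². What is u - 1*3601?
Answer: -3501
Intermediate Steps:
u = 100 (u = 10² = 100)
u - 1*3601 = 100 - 1*3601 = 100 - 3601 = -3501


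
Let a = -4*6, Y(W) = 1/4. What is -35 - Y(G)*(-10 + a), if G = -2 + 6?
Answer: -53/2 ≈ -26.500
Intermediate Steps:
G = 4
Y(W) = ¼
a = -24
-35 - Y(G)*(-10 + a) = -35 - (-10 - 24)/4 = -35 - (-34)/4 = -35 - 1*(-17/2) = -35 + 17/2 = -53/2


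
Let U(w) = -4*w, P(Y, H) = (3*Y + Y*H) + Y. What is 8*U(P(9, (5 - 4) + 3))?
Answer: -2304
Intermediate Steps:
P(Y, H) = 4*Y + H*Y (P(Y, H) = (3*Y + H*Y) + Y = 4*Y + H*Y)
8*U(P(9, (5 - 4) + 3)) = 8*(-36*(4 + ((5 - 4) + 3))) = 8*(-36*(4 + (1 + 3))) = 8*(-36*(4 + 4)) = 8*(-36*8) = 8*(-4*72) = 8*(-288) = -2304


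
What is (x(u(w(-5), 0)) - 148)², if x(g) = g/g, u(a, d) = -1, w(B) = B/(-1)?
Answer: 21609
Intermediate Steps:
w(B) = -B (w(B) = B*(-1) = -B)
x(g) = 1
(x(u(w(-5), 0)) - 148)² = (1 - 148)² = (-147)² = 21609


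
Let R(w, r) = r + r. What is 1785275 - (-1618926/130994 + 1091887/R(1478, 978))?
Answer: 228645454443089/128112132 ≈ 1.7847e+6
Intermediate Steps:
R(w, r) = 2*r
1785275 - (-1618926/130994 + 1091887/R(1478, 978)) = 1785275 - (-1618926/130994 + 1091887/((2*978))) = 1785275 - (-1618926*1/130994 + 1091887/1956) = 1785275 - (-809463/65497 + 1091887*(1/1956)) = 1785275 - (-809463/65497 + 1091887/1956) = 1785275 - 1*69932013211/128112132 = 1785275 - 69932013211/128112132 = 228645454443089/128112132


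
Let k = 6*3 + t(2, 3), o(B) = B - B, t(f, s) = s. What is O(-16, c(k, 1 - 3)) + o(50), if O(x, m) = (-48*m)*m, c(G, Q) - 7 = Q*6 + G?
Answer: -12288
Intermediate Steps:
o(B) = 0
k = 21 (k = 6*3 + 3 = 18 + 3 = 21)
c(G, Q) = 7 + G + 6*Q (c(G, Q) = 7 + (Q*6 + G) = 7 + (6*Q + G) = 7 + (G + 6*Q) = 7 + G + 6*Q)
O(x, m) = -48*m²
O(-16, c(k, 1 - 3)) + o(50) = -48*(7 + 21 + 6*(1 - 3))² + 0 = -48*(7 + 21 + 6*(-2))² + 0 = -48*(7 + 21 - 12)² + 0 = -48*16² + 0 = -48*256 + 0 = -12288 + 0 = -12288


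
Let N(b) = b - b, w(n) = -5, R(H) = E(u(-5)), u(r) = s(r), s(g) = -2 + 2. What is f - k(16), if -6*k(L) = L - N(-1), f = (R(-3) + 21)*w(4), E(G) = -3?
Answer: -262/3 ≈ -87.333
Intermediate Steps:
s(g) = 0
u(r) = 0
R(H) = -3
N(b) = 0
f = -90 (f = (-3 + 21)*(-5) = 18*(-5) = -90)
k(L) = -L/6 (k(L) = -(L - 1*0)/6 = -(L + 0)/6 = -L/6)
f - k(16) = -90 - (-1)*16/6 = -90 - 1*(-8/3) = -90 + 8/3 = -262/3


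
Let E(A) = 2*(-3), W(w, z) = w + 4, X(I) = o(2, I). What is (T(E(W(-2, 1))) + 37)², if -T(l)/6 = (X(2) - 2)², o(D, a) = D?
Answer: 1369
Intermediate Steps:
X(I) = 2
W(w, z) = 4 + w
E(A) = -6
T(l) = 0 (T(l) = -6*(2 - 2)² = -6*0² = -6*0 = 0)
(T(E(W(-2, 1))) + 37)² = (0 + 37)² = 37² = 1369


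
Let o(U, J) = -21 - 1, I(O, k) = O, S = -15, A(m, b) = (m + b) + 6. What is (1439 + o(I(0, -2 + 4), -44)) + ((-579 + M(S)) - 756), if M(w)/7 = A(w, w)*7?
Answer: -1094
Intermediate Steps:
A(m, b) = 6 + b + m (A(m, b) = (b + m) + 6 = 6 + b + m)
M(w) = 294 + 98*w (M(w) = 7*((6 + w + w)*7) = 7*((6 + 2*w)*7) = 7*(42 + 14*w) = 294 + 98*w)
o(U, J) = -22
(1439 + o(I(0, -2 + 4), -44)) + ((-579 + M(S)) - 756) = (1439 - 22) + ((-579 + (294 + 98*(-15))) - 756) = 1417 + ((-579 + (294 - 1470)) - 756) = 1417 + ((-579 - 1176) - 756) = 1417 + (-1755 - 756) = 1417 - 2511 = -1094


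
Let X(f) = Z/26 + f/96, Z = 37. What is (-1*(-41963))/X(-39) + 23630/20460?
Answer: 11905739839/288486 ≈ 41270.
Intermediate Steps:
X(f) = 37/26 + f/96
(-1*(-41963))/X(-39) + 23630/20460 = (-1*(-41963))/(37/26 + (1/96)*(-39)) + 23630/20460 = 41963/(37/26 - 13/32) + 23630*(1/20460) = 41963/(423/416) + 2363/2046 = 41963*(416/423) + 2363/2046 = 17456608/423 + 2363/2046 = 11905739839/288486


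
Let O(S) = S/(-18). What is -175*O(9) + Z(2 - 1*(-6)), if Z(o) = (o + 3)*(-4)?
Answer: 87/2 ≈ 43.500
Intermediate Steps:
O(S) = -S/18 (O(S) = S*(-1/18) = -S/18)
Z(o) = -12 - 4*o (Z(o) = (3 + o)*(-4) = -12 - 4*o)
-175*O(9) + Z(2 - 1*(-6)) = -(-175)*9/18 + (-12 - 4*(2 - 1*(-6))) = -175*(-½) + (-12 - 4*(2 + 6)) = 175/2 + (-12 - 4*8) = 175/2 + (-12 - 32) = 175/2 - 44 = 87/2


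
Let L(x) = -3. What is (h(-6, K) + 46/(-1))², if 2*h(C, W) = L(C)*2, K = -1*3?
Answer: 2401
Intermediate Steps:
K = -3
h(C, W) = -3 (h(C, W) = (-3*2)/2 = (½)*(-6) = -3)
(h(-6, K) + 46/(-1))² = (-3 + 46/(-1))² = (-3 + 46*(-1))² = (-3 - 46)² = (-49)² = 2401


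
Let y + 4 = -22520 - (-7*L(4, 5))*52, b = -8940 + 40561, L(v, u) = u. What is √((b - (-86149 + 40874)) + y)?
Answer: 8*√878 ≈ 237.05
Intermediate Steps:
b = 31621
y = -20704 (y = -4 + (-22520 - (-7*5)*52) = -4 + (-22520 - (-35)*52) = -4 + (-22520 - 1*(-1820)) = -4 + (-22520 + 1820) = -4 - 20700 = -20704)
√((b - (-86149 + 40874)) + y) = √((31621 - (-86149 + 40874)) - 20704) = √((31621 - 1*(-45275)) - 20704) = √((31621 + 45275) - 20704) = √(76896 - 20704) = √56192 = 8*√878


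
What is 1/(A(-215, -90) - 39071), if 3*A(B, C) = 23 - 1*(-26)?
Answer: -3/117164 ≈ -2.5605e-5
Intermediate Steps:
A(B, C) = 49/3 (A(B, C) = (23 - 1*(-26))/3 = (23 + 26)/3 = (1/3)*49 = 49/3)
1/(A(-215, -90) - 39071) = 1/(49/3 - 39071) = 1/(-117164/3) = -3/117164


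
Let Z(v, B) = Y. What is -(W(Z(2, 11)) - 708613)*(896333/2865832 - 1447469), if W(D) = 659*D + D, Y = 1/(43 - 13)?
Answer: -2939378662106479125/2865832 ≈ -1.0257e+12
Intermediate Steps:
Y = 1/30 ≈ 0.033333
Z(v, B) = 1/30
W(D) = 660*D
-(W(Z(2, 11)) - 708613)*(896333/2865832 - 1447469) = -(660*(1/30) - 708613)*(896333/2865832 - 1447469) = -(22 - 708613)*(896333*(1/2865832) - 1447469) = -(-708591)*(896333/2865832 - 1447469) = -(-708591)*(-4148202082875)/2865832 = -1*2939378662106479125/2865832 = -2939378662106479125/2865832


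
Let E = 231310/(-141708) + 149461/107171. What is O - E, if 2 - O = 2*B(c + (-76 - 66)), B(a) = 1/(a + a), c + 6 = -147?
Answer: 5020215905839/2240080740030 ≈ 2.2411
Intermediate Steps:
c = -153 (c = -6 - 147 = -153)
E = -1804952311/7593494034 (E = 231310*(-1/141708) + 149461*(1/107171) = -115655/70854 + 149461/107171 = -1804952311/7593494034 ≈ -0.23770)
B(a) = 1/(2*a)
O = 591/295 (O = 2 - 2*1/(2*(-153 + (-76 - 66))) = 2 - 2*1/(2*(-153 - 142)) = 2 - 2*(1/2)/(-295) = 2 - 2*(1/2)*(-1/295) = 2 - 2*(-1)/590 = 2 - 1*(-1/295) = 2 + 1/295 = 591/295 ≈ 2.0034)
O - E = 591/295 - 1*(-1804952311/7593494034) = 591/295 + 1804952311/7593494034 = 5020215905839/2240080740030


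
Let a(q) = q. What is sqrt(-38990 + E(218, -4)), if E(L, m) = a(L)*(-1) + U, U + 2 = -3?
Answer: 3*I*sqrt(4357) ≈ 198.02*I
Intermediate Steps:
U = -5 (U = -2 - 3 = -5)
E(L, m) = -5 - L (E(L, m) = L*(-1) - 5 = -L - 5 = -5 - L)
sqrt(-38990 + E(218, -4)) = sqrt(-38990 + (-5 - 1*218)) = sqrt(-38990 + (-5 - 218)) = sqrt(-38990 - 223) = sqrt(-39213) = 3*I*sqrt(4357)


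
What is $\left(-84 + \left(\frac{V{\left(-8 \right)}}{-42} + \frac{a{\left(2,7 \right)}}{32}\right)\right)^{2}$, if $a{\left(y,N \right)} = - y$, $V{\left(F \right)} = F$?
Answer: $\frac{794168761}{112896} \approx 7034.5$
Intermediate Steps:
$\left(-84 + \left(\frac{V{\left(-8 \right)}}{-42} + \frac{a{\left(2,7 \right)}}{32}\right)\right)^{2} = \left(-84 + \left(- \frac{8}{-42} + \frac{\left(-1\right) 2}{32}\right)\right)^{2} = \left(-84 - - \frac{43}{336}\right)^{2} = \left(-84 + \left(\frac{4}{21} - \frac{1}{16}\right)\right)^{2} = \left(-84 + \frac{43}{336}\right)^{2} = \left(- \frac{28181}{336}\right)^{2} = \frac{794168761}{112896}$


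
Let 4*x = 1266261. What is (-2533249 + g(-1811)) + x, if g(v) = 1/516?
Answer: -571904407/258 ≈ -2.2167e+6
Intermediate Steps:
g(v) = 1/516
x = 1266261/4 (x = (¼)*1266261 = 1266261/4 ≈ 3.1657e+5)
(-2533249 + g(-1811)) + x = (-2533249 + 1/516) + 1266261/4 = -1307156483/516 + 1266261/4 = -571904407/258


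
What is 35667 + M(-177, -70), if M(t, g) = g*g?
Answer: 40567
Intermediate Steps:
M(t, g) = g**2
35667 + M(-177, -70) = 35667 + (-70)**2 = 35667 + 4900 = 40567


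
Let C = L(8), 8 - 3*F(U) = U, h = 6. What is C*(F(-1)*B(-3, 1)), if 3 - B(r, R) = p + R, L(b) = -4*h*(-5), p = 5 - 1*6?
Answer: 1080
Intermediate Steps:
p = -1 (p = 5 - 6 = -1)
F(U) = 8/3 - U/3
L(b) = 120 (L(b) = -4*6*(-5) = -24*(-5) = 120)
B(r, R) = 4 - R (B(r, R) = 3 - (-1 + R) = 3 + (1 - R) = 4 - R)
C = 120
C*(F(-1)*B(-3, 1)) = 120*((8/3 - ⅓*(-1))*(4 - 1*1)) = 120*((8/3 + ⅓)*(4 - 1)) = 120*(3*3) = 120*9 = 1080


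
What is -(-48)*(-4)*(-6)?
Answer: 1152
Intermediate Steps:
-(-48)*(-4)*(-6) = -16*12*(-6) = -192*(-6) = 1152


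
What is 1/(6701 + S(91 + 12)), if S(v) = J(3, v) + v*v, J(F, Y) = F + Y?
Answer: 1/17416 ≈ 5.7418e-5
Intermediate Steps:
S(v) = 3 + v + v**2 (S(v) = (3 + v) + v*v = (3 + v) + v**2 = 3 + v + v**2)
1/(6701 + S(91 + 12)) = 1/(6701 + (3 + (91 + 12) + (91 + 12)**2)) = 1/(6701 + (3 + 103 + 103**2)) = 1/(6701 + (3 + 103 + 10609)) = 1/(6701 + 10715) = 1/17416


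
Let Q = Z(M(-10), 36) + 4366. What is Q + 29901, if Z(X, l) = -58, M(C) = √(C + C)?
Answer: 34209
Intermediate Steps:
M(C) = √2*√C (M(C) = √(2*C) = √2*√C)
Q = 4308 (Q = -58 + 4366 = 4308)
Q + 29901 = 4308 + 29901 = 34209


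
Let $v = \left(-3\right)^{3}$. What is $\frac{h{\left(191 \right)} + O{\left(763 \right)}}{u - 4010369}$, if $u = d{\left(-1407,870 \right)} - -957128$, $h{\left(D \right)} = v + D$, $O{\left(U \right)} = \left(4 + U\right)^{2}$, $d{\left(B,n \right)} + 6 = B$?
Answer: $- \frac{196151}{1018218} \approx -0.19264$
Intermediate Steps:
$d{\left(B,n \right)} = -6 + B$
$v = -27$
$h{\left(D \right)} = -27 + D$
$u = 955715$ ($u = \left(-6 - 1407\right) - -957128 = -1413 + 957128 = 955715$)
$\frac{h{\left(191 \right)} + O{\left(763 \right)}}{u - 4010369} = \frac{\left(-27 + 191\right) + \left(4 + 763\right)^{2}}{955715 - 4010369} = \frac{164 + 767^{2}}{-3054654} = \left(164 + 588289\right) \left(- \frac{1}{3054654}\right) = 588453 \left(- \frac{1}{3054654}\right) = - \frac{196151}{1018218}$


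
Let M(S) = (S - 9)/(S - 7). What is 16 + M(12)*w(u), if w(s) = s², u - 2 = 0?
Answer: 92/5 ≈ 18.400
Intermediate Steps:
u = 2 (u = 2 + 0 = 2)
M(S) = (-9 + S)/(-7 + S)
16 + M(12)*w(u) = 16 + ((-9 + 12)/(-7 + 12))*2² = 16 + (3/5)*4 = 16 + ((⅕)*3)*4 = 16 + (⅗)*4 = 16 + 12/5 = 92/5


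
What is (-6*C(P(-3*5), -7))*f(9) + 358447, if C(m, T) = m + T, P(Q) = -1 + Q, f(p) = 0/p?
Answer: 358447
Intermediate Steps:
f(p) = 0
C(m, T) = T + m
(-6*C(P(-3*5), -7))*f(9) + 358447 = -6*(-7 + (-1 - 3*5))*0 + 358447 = -6*(-7 + (-1 - 15))*0 + 358447 = -6*(-7 - 16)*0 + 358447 = -6*(-23)*0 + 358447 = 138*0 + 358447 = 0 + 358447 = 358447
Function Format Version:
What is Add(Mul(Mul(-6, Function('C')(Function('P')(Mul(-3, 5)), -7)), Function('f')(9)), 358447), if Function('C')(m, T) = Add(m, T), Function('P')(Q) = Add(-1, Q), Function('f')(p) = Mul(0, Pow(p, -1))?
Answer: 358447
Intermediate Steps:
Function('f')(p) = 0
Function('C')(m, T) = Add(T, m)
Add(Mul(Mul(-6, Function('C')(Function('P')(Mul(-3, 5)), -7)), Function('f')(9)), 358447) = Add(Mul(Mul(-6, Add(-7, Add(-1, Mul(-3, 5)))), 0), 358447) = Add(Mul(Mul(-6, Add(-7, Add(-1, -15))), 0), 358447) = Add(Mul(Mul(-6, Add(-7, -16)), 0), 358447) = Add(Mul(Mul(-6, -23), 0), 358447) = Add(Mul(138, 0), 358447) = Add(0, 358447) = 358447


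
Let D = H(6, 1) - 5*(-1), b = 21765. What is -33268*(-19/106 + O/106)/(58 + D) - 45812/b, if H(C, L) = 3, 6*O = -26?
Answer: 4143663262/38066985 ≈ 108.85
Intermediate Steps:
O = -13/3 (O = (⅙)*(-26) = -13/3 ≈ -4.3333)
D = 8 (D = 3 - 5*(-1) = 3 + 5 = 8)
-33268*(-19/106 + O/106)/(58 + D) - 45812/b = -33268*(-35/(159*(58 + 8))) - 45812/21765 = -33268/((106/(-70/3))*66) - 45812*1/21765 = -33268/((106*(-3/70))*66) - 45812/21765 = -33268/((-159/35*66)) - 45812/21765 = -33268/(-10494/35) - 45812/21765 = -33268*(-35/10494) - 45812/21765 = 582190/5247 - 45812/21765 = 4143663262/38066985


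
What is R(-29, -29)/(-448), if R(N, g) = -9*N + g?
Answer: -29/56 ≈ -0.51786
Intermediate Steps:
R(N, g) = g - 9*N
R(-29, -29)/(-448) = (-29 - 9*(-29))/(-448) = (-29 + 261)*(-1/448) = 232*(-1/448) = -29/56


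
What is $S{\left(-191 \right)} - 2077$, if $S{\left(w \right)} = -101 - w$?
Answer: $-1987$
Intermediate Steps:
$S{\left(-191 \right)} - 2077 = \left(-101 - -191\right) - 2077 = \left(-101 + 191\right) - 2077 = 90 - 2077 = -1987$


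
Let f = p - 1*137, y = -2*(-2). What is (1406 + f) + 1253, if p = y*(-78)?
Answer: 2210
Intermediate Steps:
y = 4
p = -312 (p = 4*(-78) = -312)
f = -449 (f = -312 - 1*137 = -312 - 137 = -449)
(1406 + f) + 1253 = (1406 - 449) + 1253 = 957 + 1253 = 2210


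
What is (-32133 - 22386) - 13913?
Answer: -68432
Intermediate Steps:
(-32133 - 22386) - 13913 = -54519 - 13913 = -68432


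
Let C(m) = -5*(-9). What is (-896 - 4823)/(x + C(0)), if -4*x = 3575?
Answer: 3268/485 ≈ 6.7381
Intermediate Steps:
x = -3575/4 (x = -1/4*3575 = -3575/4 ≈ -893.75)
C(m) = 45
(-896 - 4823)/(x + C(0)) = (-896 - 4823)/(-3575/4 + 45) = -5719/(-3395/4) = -5719*(-4/3395) = 3268/485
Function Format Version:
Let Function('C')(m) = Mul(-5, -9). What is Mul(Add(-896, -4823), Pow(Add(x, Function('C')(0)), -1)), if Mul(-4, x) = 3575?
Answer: Rational(3268, 485) ≈ 6.7381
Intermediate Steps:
x = Rational(-3575, 4) (x = Mul(Rational(-1, 4), 3575) = Rational(-3575, 4) ≈ -893.75)
Function('C')(m) = 45
Mul(Add(-896, -4823), Pow(Add(x, Function('C')(0)), -1)) = Mul(Add(-896, -4823), Pow(Add(Rational(-3575, 4), 45), -1)) = Mul(-5719, Pow(Rational(-3395, 4), -1)) = Mul(-5719, Rational(-4, 3395)) = Rational(3268, 485)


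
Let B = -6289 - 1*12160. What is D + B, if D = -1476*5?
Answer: -25829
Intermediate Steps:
B = -18449 (B = -6289 - 12160 = -18449)
D = -7380
D + B = -7380 - 18449 = -25829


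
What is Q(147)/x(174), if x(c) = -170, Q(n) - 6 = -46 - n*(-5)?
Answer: -139/34 ≈ -4.0882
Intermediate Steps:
Q(n) = -40 + 5*n (Q(n) = 6 + (-46 - n*(-5)) = 6 + (-46 - (-5)*n) = 6 + (-46 + 5*n) = -40 + 5*n)
Q(147)/x(174) = (-40 + 5*147)/(-170) = (-40 + 735)*(-1/170) = 695*(-1/170) = -139/34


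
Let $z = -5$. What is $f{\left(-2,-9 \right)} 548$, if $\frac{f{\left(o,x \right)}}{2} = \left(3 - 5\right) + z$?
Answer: $-7672$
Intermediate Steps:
$f{\left(o,x \right)} = -14$ ($f{\left(o,x \right)} = 2 \left(\left(3 - 5\right) - 5\right) = 2 \left(-2 - 5\right) = 2 \left(-7\right) = -14$)
$f{\left(-2,-9 \right)} 548 = \left(-14\right) 548 = -7672$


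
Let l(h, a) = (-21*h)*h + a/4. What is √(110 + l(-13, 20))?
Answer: I*√3434 ≈ 58.6*I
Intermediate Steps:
l(h, a) = -21*h² + a/4
√(110 + l(-13, 20)) = √(110 + (-21*(-13)² + (¼)*20)) = √(110 + (-21*169 + 5)) = √(110 + (-3549 + 5)) = √(110 - 3544) = √(-3434) = I*√3434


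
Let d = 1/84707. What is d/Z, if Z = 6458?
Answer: 1/547037806 ≈ 1.8280e-9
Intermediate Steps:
d = 1/84707 ≈ 1.1805e-5
d/Z = (1/84707)/6458 = (1/84707)*(1/6458) = 1/547037806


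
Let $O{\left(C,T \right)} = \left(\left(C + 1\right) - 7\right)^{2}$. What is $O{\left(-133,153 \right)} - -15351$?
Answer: $34672$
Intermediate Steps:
$O{\left(C,T \right)} = \left(-6 + C\right)^{2}$ ($O{\left(C,T \right)} = \left(\left(1 + C\right) - 7\right)^{2} = \left(-6 + C\right)^{2}$)
$O{\left(-133,153 \right)} - -15351 = \left(-6 - 133\right)^{2} - -15351 = \left(-139\right)^{2} + 15351 = 19321 + 15351 = 34672$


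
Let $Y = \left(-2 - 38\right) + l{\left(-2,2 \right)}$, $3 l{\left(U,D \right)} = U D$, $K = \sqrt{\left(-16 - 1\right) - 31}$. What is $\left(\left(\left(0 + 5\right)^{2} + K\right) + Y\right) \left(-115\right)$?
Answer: $\frac{5635}{3} - 460 i \sqrt{3} \approx 1878.3 - 796.74 i$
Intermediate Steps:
$K = 4 i \sqrt{3}$ ($K = \sqrt{\left(-16 - 1\right) - 31} = \sqrt{-17 - 31} = \sqrt{-48} = 4 i \sqrt{3} \approx 6.9282 i$)
$l{\left(U,D \right)} = \frac{D U}{3}$ ($l{\left(U,D \right)} = \frac{U D}{3} = \frac{D U}{3}$)
$Y = - \frac{124}{3}$ ($Y = \left(-2 - 38\right) + \frac{1}{3} \cdot 2 \left(-2\right) = -40 - \frac{4}{3} = - \frac{124}{3} \approx -41.333$)
$\left(\left(\left(0 + 5\right)^{2} + K\right) + Y\right) \left(-115\right) = \left(\left(\left(0 + 5\right)^{2} + 4 i \sqrt{3}\right) - \frac{124}{3}\right) \left(-115\right) = \left(\left(5^{2} + 4 i \sqrt{3}\right) - \frac{124}{3}\right) \left(-115\right) = \left(\left(25 + 4 i \sqrt{3}\right) - \frac{124}{3}\right) \left(-115\right) = \left(- \frac{49}{3} + 4 i \sqrt{3}\right) \left(-115\right) = \frac{5635}{3} - 460 i \sqrt{3}$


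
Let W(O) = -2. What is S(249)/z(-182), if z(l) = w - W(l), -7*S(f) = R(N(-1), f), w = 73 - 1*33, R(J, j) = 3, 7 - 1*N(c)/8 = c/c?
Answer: -1/98 ≈ -0.010204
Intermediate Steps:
N(c) = 48 (N(c) = 56 - 8*c/c = 56 - 8*1 = 56 - 8 = 48)
w = 40 (w = 73 - 33 = 40)
S(f) = -3/7 (S(f) = -⅐*3 = -3/7)
z(l) = 42 (z(l) = 40 - 1*(-2) = 40 + 2 = 42)
S(249)/z(-182) = -3/7/42 = -3/7*1/42 = -1/98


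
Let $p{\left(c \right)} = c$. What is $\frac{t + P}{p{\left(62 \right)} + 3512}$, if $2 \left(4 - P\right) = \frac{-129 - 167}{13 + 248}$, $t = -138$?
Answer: $- \frac{17413}{466407} \approx -0.037334$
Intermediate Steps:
$P = \frac{1192}{261}$ ($P = 4 - \frac{\left(-129 - 167\right) \frac{1}{13 + 248}}{2} = 4 - \frac{\left(-296\right) \frac{1}{261}}{2} = 4 - - \frac{148}{261} = 4 + \frac{148}{261} = \frac{1192}{261} \approx 4.567$)
$\frac{t + P}{p{\left(62 \right)} + 3512} = \frac{-138 + \frac{1192}{261}}{62 + 3512} = - \frac{34826}{261 \cdot 3574} = \left(- \frac{34826}{261}\right) \frac{1}{3574} = - \frac{17413}{466407}$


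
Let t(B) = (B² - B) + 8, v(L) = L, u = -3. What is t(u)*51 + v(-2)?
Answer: 1018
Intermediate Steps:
t(B) = 8 + B² - B
t(u)*51 + v(-2) = (8 + (-3)² - 1*(-3))*51 - 2 = (8 + 9 + 3)*51 - 2 = 20*51 - 2 = 1020 - 2 = 1018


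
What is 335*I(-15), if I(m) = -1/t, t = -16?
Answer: 335/16 ≈ 20.938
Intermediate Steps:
I(m) = 1/16 (I(m) = -1/(-16) = -1*(-1/16) = 1/16)
335*I(-15) = 335*(1/16) = 335/16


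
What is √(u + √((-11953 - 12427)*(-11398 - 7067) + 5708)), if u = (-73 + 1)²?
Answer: √(5184 + 2*√112545602) ≈ 162.49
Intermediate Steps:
u = 5184 (u = (-72)² = 5184)
√(u + √((-11953 - 12427)*(-11398 - 7067) + 5708)) = √(5184 + √((-11953 - 12427)*(-11398 - 7067) + 5708)) = √(5184 + √(-24380*(-18465) + 5708)) = √(5184 + √(450176700 + 5708)) = √(5184 + √450182408) = √(5184 + 2*√112545602)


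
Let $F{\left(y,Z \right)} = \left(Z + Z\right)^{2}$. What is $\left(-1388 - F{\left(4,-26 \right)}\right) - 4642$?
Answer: $-8734$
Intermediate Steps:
$F{\left(y,Z \right)} = 4 Z^{2}$ ($F{\left(y,Z \right)} = \left(2 Z\right)^{2} = 4 Z^{2}$)
$\left(-1388 - F{\left(4,-26 \right)}\right) - 4642 = \left(-1388 - 4 \left(-26\right)^{2}\right) - 4642 = \left(-1388 - 4 \cdot 676\right) - 4642 = \left(-1388 - 2704\right) - 4642 = -4092 - 4642 = -8734$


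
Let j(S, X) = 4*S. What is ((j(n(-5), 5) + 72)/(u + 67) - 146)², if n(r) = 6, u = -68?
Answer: 58564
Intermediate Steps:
((j(n(-5), 5) + 72)/(u + 67) - 146)² = ((4*6 + 72)/(-68 + 67) - 146)² = ((24 + 72)/(-1) - 146)² = (96*(-1) - 146)² = (-96 - 146)² = (-242)² = 58564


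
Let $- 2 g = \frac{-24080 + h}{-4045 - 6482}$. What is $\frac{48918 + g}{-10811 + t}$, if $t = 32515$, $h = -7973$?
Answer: $\frac{1029887519}{456956016} \approx 2.2538$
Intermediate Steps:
$g = - \frac{32053}{21054}$ ($g = - \frac{\left(-24080 - 7973\right) \frac{1}{-4045 - 6482}}{2} = - \frac{\left(-32053\right) \frac{1}{-10527}}{2} = - \frac{\left(-32053\right) \left(- \frac{1}{10527}\right)}{2} = \left(- \frac{1}{2}\right) \frac{32053}{10527} = - \frac{32053}{21054} \approx -1.5224$)
$\frac{48918 + g}{-10811 + t} = \frac{48918 - \frac{32053}{21054}}{-10811 + 32515} = \frac{1029887519}{21054 \cdot 21704} = \frac{1029887519}{21054} \cdot \frac{1}{21704} = \frac{1029887519}{456956016}$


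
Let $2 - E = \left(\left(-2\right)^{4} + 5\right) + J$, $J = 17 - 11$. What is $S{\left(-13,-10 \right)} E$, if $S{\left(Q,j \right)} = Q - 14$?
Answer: $675$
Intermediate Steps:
$S{\left(Q,j \right)} = -14 + Q$
$J = 6$
$E = -25$ ($E = 2 - \left(\left(\left(-2\right)^{4} + 5\right) + 6\right) = 2 - \left(\left(16 + 5\right) + 6\right) = 2 - \left(21 + 6\right) = 2 - 27 = -25$)
$S{\left(-13,-10 \right)} E = \left(-14 - 13\right) \left(-25\right) = \left(-27\right) \left(-25\right) = 675$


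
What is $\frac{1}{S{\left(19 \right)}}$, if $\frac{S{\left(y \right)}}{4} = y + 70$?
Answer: $\frac{1}{356} \approx 0.002809$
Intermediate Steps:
$S{\left(y \right)} = 280 + 4 y$ ($S{\left(y \right)} = 4 \left(y + 70\right) = 4 \left(70 + y\right) = 280 + 4 y$)
$\frac{1}{S{\left(19 \right)}} = \frac{1}{280 + 4 \cdot 19} = \frac{1}{280 + 76} = \frac{1}{356}$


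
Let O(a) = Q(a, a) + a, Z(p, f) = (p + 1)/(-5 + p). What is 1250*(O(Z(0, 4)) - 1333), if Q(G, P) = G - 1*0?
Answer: -1666750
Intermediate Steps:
Z(p, f) = (1 + p)/(-5 + p)
Q(G, P) = G (Q(G, P) = G + 0 = G)
O(a) = 2*a (O(a) = a + a = 2*a)
1250*(O(Z(0, 4)) - 1333) = 1250*(2*((1 + 0)/(-5 + 0)) - 1333) = 1250*(2*(1/(-5)) - 1333) = 1250*(2*(-⅕*1) - 1333) = 1250*(2*(-⅕) - 1333) = 1250*(-⅖ - 1333) = 1250*(-6667/5) = -1666750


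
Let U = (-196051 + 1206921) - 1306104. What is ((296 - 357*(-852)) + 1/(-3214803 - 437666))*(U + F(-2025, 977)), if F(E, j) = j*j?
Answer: 31876360351998435/158803 ≈ 2.0073e+11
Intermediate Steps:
U = -295234 (U = 1010870 - 1306104 = -295234)
F(E, j) = j²
((296 - 357*(-852)) + 1/(-3214803 - 437666))*(U + F(-2025, 977)) = ((296 - 357*(-852)) + 1/(-3214803 - 437666))*(-295234 + 977²) = ((296 + 304164) + 1/(-3652469))*(-295234 + 954529) = (304460 - 1/3652469)*659295 = (1112030711739/3652469)*659295 = 31876360351998435/158803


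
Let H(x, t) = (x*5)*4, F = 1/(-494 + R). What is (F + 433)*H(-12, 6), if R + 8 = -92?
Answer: -10288040/99 ≈ -1.0392e+5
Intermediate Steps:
R = -100 (R = -8 - 92 = -100)
F = -1/594 (F = 1/(-494 - 100) = 1/(-594) = -1/594 ≈ -0.0016835)
H(x, t) = 20*x (H(x, t) = (5*x)*4 = 20*x)
(F + 433)*H(-12, 6) = (-1/594 + 433)*(20*(-12)) = (257201/594)*(-240) = -10288040/99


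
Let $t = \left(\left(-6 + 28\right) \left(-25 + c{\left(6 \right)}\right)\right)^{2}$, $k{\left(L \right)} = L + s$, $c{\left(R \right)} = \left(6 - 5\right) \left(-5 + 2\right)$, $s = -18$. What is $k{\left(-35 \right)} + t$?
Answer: $379403$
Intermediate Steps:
$c{\left(R \right)} = -3$ ($c{\left(R \right)} = 1 \left(-3\right) = -3$)
$k{\left(L \right)} = -18 + L$ ($k{\left(L \right)} = L - 18 = -18 + L$)
$t = 379456$ ($t = \left(\left(-6 + 28\right) \left(-25 - 3\right)\right)^{2} = \left(22 \left(-28\right)\right)^{2} = \left(-616\right)^{2} = 379456$)
$k{\left(-35 \right)} + t = \left(-18 - 35\right) + 379456 = -53 + 379456 = 379403$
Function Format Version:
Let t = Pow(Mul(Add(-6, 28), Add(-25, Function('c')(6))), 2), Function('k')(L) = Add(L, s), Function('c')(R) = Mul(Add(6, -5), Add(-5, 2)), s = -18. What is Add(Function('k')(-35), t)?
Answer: 379403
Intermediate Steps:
Function('c')(R) = -3 (Function('c')(R) = Mul(1, -3) = -3)
Function('k')(L) = Add(-18, L) (Function('k')(L) = Add(L, -18) = Add(-18, L))
t = 379456 (t = Pow(Mul(Add(-6, 28), Add(-25, -3)), 2) = Pow(Mul(22, -28), 2) = Pow(-616, 2) = 379456)
Add(Function('k')(-35), t) = Add(Add(-18, -35), 379456) = Add(-53, 379456) = 379403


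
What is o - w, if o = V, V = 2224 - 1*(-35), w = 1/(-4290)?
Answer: 9691111/4290 ≈ 2259.0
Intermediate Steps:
w = -1/4290 ≈ -0.00023310
V = 2259 (V = 2224 + 35 = 2259)
o = 2259
o - w = 2259 - 1*(-1/4290) = 2259 + 1/4290 = 9691111/4290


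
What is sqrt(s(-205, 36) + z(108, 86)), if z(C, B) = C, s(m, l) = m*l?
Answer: 6*I*sqrt(202) ≈ 85.276*I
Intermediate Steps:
s(m, l) = l*m
sqrt(s(-205, 36) + z(108, 86)) = sqrt(36*(-205) + 108) = sqrt(-7380 + 108) = sqrt(-7272) = 6*I*sqrt(202)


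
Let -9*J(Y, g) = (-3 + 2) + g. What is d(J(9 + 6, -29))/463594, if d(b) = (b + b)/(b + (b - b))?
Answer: 1/231797 ≈ 4.3141e-6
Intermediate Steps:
J(Y, g) = ⅑ - g/9 (J(Y, g) = -((-3 + 2) + g)/9 = -(-1 + g)/9 = ⅑ - g/9)
d(b) = 2 (d(b) = (2*b)/(b + 0) = (2*b)/b = 2)
d(J(9 + 6, -29))/463594 = 2/463594 = 2*(1/463594) = 1/231797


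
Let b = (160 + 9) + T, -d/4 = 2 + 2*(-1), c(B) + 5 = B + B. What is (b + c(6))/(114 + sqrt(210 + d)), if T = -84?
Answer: 1748/2131 - 46*sqrt(210)/6393 ≈ 0.71600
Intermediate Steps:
c(B) = -5 + 2*B (c(B) = -5 + (B + B) = -5 + 2*B)
d = 0 (d = -4*(2 + 2*(-1)) = -4*(2 - 2) = -4*0 = 0)
b = 85 (b = (160 + 9) - 84 = 169 - 84 = 85)
(b + c(6))/(114 + sqrt(210 + d)) = (85 + (-5 + 2*6))/(114 + sqrt(210 + 0)) = (85 + (-5 + 12))/(114 + sqrt(210)) = (85 + 7)/(114 + sqrt(210)) = 92/(114 + sqrt(210))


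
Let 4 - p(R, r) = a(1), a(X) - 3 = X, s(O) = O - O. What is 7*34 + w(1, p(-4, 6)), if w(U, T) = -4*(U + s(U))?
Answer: 234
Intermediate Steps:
s(O) = 0
a(X) = 3 + X
p(R, r) = 0 (p(R, r) = 4 - (3 + 1) = 4 - 1*4 = 4 - 4 = 0)
w(U, T) = -4*U (w(U, T) = -4*(U + 0) = -4*U)
7*34 + w(1, p(-4, 6)) = 7*34 - 4*1 = 238 - 4 = 234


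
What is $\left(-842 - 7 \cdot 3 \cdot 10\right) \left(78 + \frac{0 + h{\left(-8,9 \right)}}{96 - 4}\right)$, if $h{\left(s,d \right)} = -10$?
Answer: $- \frac{1884658}{23} \approx -81942.0$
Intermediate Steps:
$\left(-842 - 7 \cdot 3 \cdot 10\right) \left(78 + \frac{0 + h{\left(-8,9 \right)}}{96 - 4}\right) = \left(-842 - 7 \cdot 3 \cdot 10\right) \left(78 + \frac{0 - 10}{96 - 4}\right) = \left(-842 - 21 \cdot 10\right) \left(78 - \frac{10}{92}\right) = \left(-842 - 210\right) \left(78 - \frac{5}{46}\right) = \left(-1052\right) \frac{3583}{46} = - \frac{1884658}{23}$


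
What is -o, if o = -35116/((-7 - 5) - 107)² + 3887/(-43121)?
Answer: 120713911/46972037 ≈ 2.5699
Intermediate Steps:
o = -120713911/46972037 (o = -35116/(-12 - 107)² + 3887*(-1/43121) = -35116/((-119)²) - 299/3317 = -35116/14161 - 299/3317 = -120713911/46972037 ≈ -2.5699)
-o = -1*(-120713911/46972037) = 120713911/46972037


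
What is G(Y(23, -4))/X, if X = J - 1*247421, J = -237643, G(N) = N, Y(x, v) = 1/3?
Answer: -1/1455192 ≈ -6.8719e-7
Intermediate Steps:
Y(x, v) = ⅓
X = -485064 (X = -237643 - 1*247421 = -237643 - 247421 = -485064)
G(Y(23, -4))/X = (⅓)/(-485064) = (⅓)*(-1/485064) = -1/1455192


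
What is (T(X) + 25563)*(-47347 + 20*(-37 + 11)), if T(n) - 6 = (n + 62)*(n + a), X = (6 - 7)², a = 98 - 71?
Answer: -1308348711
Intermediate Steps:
a = 27
X = 1 (X = (-1)² = 1)
T(n) = 6 + (27 + n)*(62 + n) (T(n) = 6 + (n + 62)*(n + 27) = 6 + (62 + n)*(27 + n) = 6 + (27 + n)*(62 + n))
(T(X) + 25563)*(-47347 + 20*(-37 + 11)) = ((1680 + 1² + 89*1) + 25563)*(-47347 + 20*(-37 + 11)) = ((1680 + 1 + 89) + 25563)*(-47347 + 20*(-26)) = (1770 + 25563)*(-47347 - 520) = 27333*(-47867) = -1308348711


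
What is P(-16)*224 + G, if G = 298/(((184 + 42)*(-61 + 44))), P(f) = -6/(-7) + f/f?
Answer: 798987/1921 ≈ 415.92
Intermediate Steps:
P(f) = 13/7 (P(f) = -6*(-⅐) + 1 = 6/7 + 1 = 13/7)
G = -149/1921 (G = 298/((226*(-17))) = 298/(-3842) = 298*(-1/3842) = -149/1921 ≈ -0.077564)
P(-16)*224 + G = (13/7)*224 - 149/1921 = 416 - 149/1921 = 798987/1921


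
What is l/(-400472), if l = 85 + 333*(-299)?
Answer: 49741/200236 ≈ 0.24841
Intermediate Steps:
l = -99482 (l = 85 - 99567 = -99482)
l/(-400472) = -99482/(-400472) = -99482*(-1/400472) = 49741/200236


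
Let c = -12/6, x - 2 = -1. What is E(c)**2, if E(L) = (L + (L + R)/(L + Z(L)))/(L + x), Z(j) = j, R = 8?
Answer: 49/4 ≈ 12.250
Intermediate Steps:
x = 1 (x = 2 - 1 = 1)
c = -2 (c = -12/6 = -6*1/3 = -2)
E(L) = (L + (8 + L)/(2*L))/(1 + L) (E(L) = (L + (L + 8)/(L + L))/(L + 1) = (L + (8 + L)/((2*L)))/(1 + L) = (L + (8 + L)*(1/(2*L)))/(1 + L) = (L + (8 + L)/(2*L))/(1 + L))
E(c)**2 = ((4 + (-2)**2 + (1/2)*(-2))/((-2)*(1 - 2)))**2 = (-1/2*(4 + 4 - 1)/(-1))**2 = (-1/2*(-1)*7)**2 = (7/2)**2 = 49/4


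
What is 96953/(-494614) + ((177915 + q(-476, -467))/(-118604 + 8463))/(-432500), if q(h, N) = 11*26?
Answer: -27821465485621/141936288242500 ≈ -0.19601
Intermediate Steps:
q(h, N) = 286
96953/(-494614) + ((177915 + q(-476, -467))/(-118604 + 8463))/(-432500) = 96953/(-494614) + ((177915 + 286)/(-118604 + 8463))/(-432500) = 96953*(-1/494614) + (178201/(-110141))*(-1/432500) = -96953/494614 + (178201*(-1/110141))*(-1/432500) = -96953/494614 - 2147/1327*(-1/432500) = -96953/494614 + 2147/573927500 = -27821465485621/141936288242500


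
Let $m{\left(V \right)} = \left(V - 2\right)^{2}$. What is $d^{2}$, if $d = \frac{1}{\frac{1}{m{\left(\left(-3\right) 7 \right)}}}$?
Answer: $279841$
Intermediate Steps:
$m{\left(V \right)} = \left(-2 + V\right)^{2}$
$d = 529$ ($d = \frac{1}{\frac{1}{\left(-2 - 21\right)^{2}}} = \frac{1}{\frac{1}{\left(-23\right)^{2}}} = \frac{1}{\frac{1}{529}} = 529$)
$d^{2} = 529^{2} = 279841$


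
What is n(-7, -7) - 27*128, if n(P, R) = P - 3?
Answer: -3466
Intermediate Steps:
n(P, R) = -3 + P
n(-7, -7) - 27*128 = (-3 - 7) - 27*128 = -10 - 3456 = -3466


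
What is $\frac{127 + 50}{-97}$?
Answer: $- \frac{177}{97} \approx -1.8247$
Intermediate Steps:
$\frac{127 + 50}{-97} = 177 \left(- \frac{1}{97}\right) = - \frac{177}{97}$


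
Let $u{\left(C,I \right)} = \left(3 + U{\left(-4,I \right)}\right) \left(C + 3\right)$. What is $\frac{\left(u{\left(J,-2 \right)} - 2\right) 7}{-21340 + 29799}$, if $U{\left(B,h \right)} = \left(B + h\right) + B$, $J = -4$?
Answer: $\frac{35}{8459} \approx 0.0041376$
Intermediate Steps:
$U{\left(B,h \right)} = h + 2 B$
$u{\left(C,I \right)} = \left(-5 + I\right) \left(3 + C\right)$ ($u{\left(C,I \right)} = \left(3 + \left(I + 2 \left(-4\right)\right)\right) \left(C + 3\right) = \left(3 + \left(I - 8\right)\right) \left(3 + C\right) = \left(3 + \left(-8 + I\right)\right) \left(3 + C\right) = \left(-5 + I\right) \left(3 + C\right)$)
$\frac{\left(u{\left(J,-2 \right)} - 2\right) 7}{-21340 + 29799} = \frac{\left(\left(-15 - -20 + 3 \left(-2\right) - -8\right) - 2\right) 7}{-21340 + 29799} = \frac{\left(\left(-15 + 20 - 6 + 8\right) - 2\right) 7}{8459} = \left(7 - 2\right) 7 \cdot \frac{1}{8459} = 5 \cdot 7 \cdot \frac{1}{8459} = 35 \cdot \frac{1}{8459} = \frac{35}{8459}$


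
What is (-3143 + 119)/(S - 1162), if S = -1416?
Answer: 1512/1289 ≈ 1.1730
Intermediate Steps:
(-3143 + 119)/(S - 1162) = (-3143 + 119)/(-1416 - 1162) = -3024/(-2578) = -3024*(-1/2578) = 1512/1289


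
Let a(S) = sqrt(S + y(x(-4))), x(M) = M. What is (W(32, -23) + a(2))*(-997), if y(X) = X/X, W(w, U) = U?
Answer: 22931 - 997*sqrt(3) ≈ 21204.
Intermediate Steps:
y(X) = 1
a(S) = sqrt(1 + S) (a(S) = sqrt(S + 1) = sqrt(1 + S))
(W(32, -23) + a(2))*(-997) = (-23 + sqrt(1 + 2))*(-997) = (-23 + sqrt(3))*(-997) = 22931 - 997*sqrt(3)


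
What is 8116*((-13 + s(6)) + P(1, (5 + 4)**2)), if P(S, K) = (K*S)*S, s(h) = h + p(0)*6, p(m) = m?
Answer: 600584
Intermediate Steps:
s(h) = h (s(h) = h + 0*6 = h + 0 = h)
P(S, K) = K*S**2
8116*((-13 + s(6)) + P(1, (5 + 4)**2)) = 8116*((-13 + 6) + (5 + 4)**2*1**2) = 8116*(-7 + 9**2*1) = 8116*(-7 + 81*1) = 8116*(-7 + 81) = 8116*74 = 600584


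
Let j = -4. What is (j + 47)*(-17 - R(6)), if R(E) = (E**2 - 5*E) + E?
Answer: -1247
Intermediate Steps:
R(E) = E**2 - 4*E
(j + 47)*(-17 - R(6)) = (-4 + 47)*(-17 - 6*(-4 + 6)) = 43*(-17 - 6*2) = 43*(-17 - 1*12) = 43*(-17 - 12) = 43*(-29) = -1247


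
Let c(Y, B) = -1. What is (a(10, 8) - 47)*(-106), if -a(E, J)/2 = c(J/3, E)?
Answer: 4770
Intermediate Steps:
a(E, J) = 2 (a(E, J) = -2*(-1) = 2)
(a(10, 8) - 47)*(-106) = (2 - 47)*(-106) = -45*(-106) = 4770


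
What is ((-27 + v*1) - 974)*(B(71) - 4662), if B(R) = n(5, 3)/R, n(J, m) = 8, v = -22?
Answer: 338606862/71 ≈ 4.7691e+6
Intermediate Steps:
B(R) = 8/R
((-27 + v*1) - 974)*(B(71) - 4662) = ((-27 - 22*1) - 974)*(8/71 - 4662) = ((-27 - 22) - 974)*(8*(1/71) - 4662) = (-49 - 974)*(8/71 - 4662) = -1023*(-330994/71) = 338606862/71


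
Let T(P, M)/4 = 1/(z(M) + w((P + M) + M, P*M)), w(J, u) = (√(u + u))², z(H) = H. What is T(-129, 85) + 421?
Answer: 9196741/21845 ≈ 421.00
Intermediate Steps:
w(J, u) = 2*u (w(J, u) = (√(2*u))² = (√2*√u)² = 2*u)
T(P, M) = 4/(M + 2*M*P) (T(P, M) = 4/(M + 2*(P*M)) = 4/(M + 2*(M*P)) = 4/(M + 2*M*P))
T(-129, 85) + 421 = 4/(85*(1 + 2*(-129))) + 421 = 4*(1/85)/(1 - 258) + 421 = 4*(1/85)/(-257) + 421 = 4*(1/85)*(-1/257) + 421 = -4/21845 + 421 = 9196741/21845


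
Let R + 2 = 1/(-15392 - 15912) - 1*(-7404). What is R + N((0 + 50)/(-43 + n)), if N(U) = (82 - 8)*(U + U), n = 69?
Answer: 240621807/31304 ≈ 7686.6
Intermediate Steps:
N(U) = 148*U (N(U) = 74*(2*U) = 148*U)
R = 231712207/31304 (R = -2 + (1/(-15392 - 15912) - 1*(-7404)) = -2 + (1/(-31304) + 7404) = -2 + (-1/31304 + 7404) = -2 + 231774815/31304 = 231712207/31304 ≈ 7402.0)
R + N((0 + 50)/(-43 + n)) = 231712207/31304 + 148*((0 + 50)/(-43 + 69)) = 231712207/31304 + 148*(50/26) = 231712207/31304 + 148*(50*(1/26)) = 231712207/31304 + 148*(25/13) = 231712207/31304 + 3700/13 = 240621807/31304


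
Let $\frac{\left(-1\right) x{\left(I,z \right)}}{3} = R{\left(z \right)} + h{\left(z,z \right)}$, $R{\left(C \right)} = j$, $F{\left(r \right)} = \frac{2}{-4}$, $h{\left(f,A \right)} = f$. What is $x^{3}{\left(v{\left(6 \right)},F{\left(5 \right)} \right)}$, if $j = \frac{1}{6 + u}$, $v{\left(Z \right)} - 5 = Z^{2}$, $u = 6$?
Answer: $\frac{125}{64} \approx 1.9531$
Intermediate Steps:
$F{\left(r \right)} = - \frac{1}{2}$ ($F{\left(r \right)} = 2 \left(- \frac{1}{4}\right) = - \frac{1}{2}$)
$v{\left(Z \right)} = 5 + Z^{2}$
$j = \frac{1}{12}$ ($j = \frac{1}{6 + 6} = \frac{1}{12} \approx 0.083333$)
$R{\left(C \right)} = \frac{1}{12}$
$x{\left(I,z \right)} = - \frac{1}{4} - 3 z$ ($x{\left(I,z \right)} = - 3 \left(\frac{1}{12} + z\right) = - \frac{1}{4} - 3 z$)
$x^{3}{\left(v{\left(6 \right)},F{\left(5 \right)} \right)} = \left(- \frac{1}{4} - - \frac{3}{2}\right)^{3} = \left(- \frac{1}{4} + \frac{3}{2}\right)^{3} = \left(\frac{5}{4}\right)^{3} = \frac{125}{64}$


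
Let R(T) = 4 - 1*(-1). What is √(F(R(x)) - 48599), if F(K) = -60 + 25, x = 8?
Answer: I*√48634 ≈ 220.53*I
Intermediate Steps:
R(T) = 5 (R(T) = 4 + 1 = 5)
F(K) = -35
√(F(R(x)) - 48599) = √(-35 - 48599) = √(-48634) = I*√48634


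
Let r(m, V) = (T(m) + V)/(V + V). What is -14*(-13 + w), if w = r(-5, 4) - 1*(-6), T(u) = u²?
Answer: 189/4 ≈ 47.250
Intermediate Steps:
r(m, V) = (V + m²)/(2*V) (r(m, V) = (m² + V)/(V + V) = (V + m²)/((2*V)) = (V + m²)*(1/(2*V)) = (V + m²)/(2*V))
w = 77/8 (w = (½)*(4 + (-5)²)/4 - 1*(-6) = (½)*(¼)*(4 + 25) + 6 = (½)*(¼)*29 + 6 = 29/8 + 6 = 77/8 ≈ 9.6250)
-14*(-13 + w) = -14*(-13 + 77/8) = -14*(-27/8) = 189/4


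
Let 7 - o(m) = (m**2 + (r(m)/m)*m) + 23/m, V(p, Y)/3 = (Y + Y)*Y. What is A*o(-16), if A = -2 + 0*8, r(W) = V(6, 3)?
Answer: 4825/8 ≈ 603.13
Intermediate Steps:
V(p, Y) = 6*Y**2 (V(p, Y) = 3*((Y + Y)*Y) = 3*((2*Y)*Y) = 3*(2*Y**2) = 6*Y**2)
r(W) = 54 (r(W) = 6*3**2 = 6*9 = 54)
o(m) = -47 - m**2 - 23/m (o(m) = 7 - ((m**2 + (54/m)*m) + 23/m) = 7 - ((m**2 + 54) + 23/m) = 7 - ((54 + m**2) + 23/m) = 7 - (54 + m**2 + 23/m) = 7 + (-54 - m**2 - 23/m) = -47 - m**2 - 23/m)
A = -2 (A = -2 + 0 = -2)
A*o(-16) = -2*(-47 - 1*(-16)**2 - 23/(-16)) = -2*(-47 - 1*256 - 23*(-1/16)) = -2*(-47 - 256 + 23/16) = -2*(-4825/16) = 4825/8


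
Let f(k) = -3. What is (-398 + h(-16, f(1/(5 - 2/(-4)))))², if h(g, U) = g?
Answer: 171396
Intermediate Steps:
(-398 + h(-16, f(1/(5 - 2/(-4)))))² = (-398 - 16)² = (-414)² = 171396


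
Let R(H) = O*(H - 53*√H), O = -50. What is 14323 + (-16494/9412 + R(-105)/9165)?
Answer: 3167728877/221182 + 530*I*√105/1833 ≈ 14322.0 + 2.9628*I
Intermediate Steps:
R(H) = -50*H + 2650*√H (R(H) = -50*(H - 53*√H) = -50*H + 2650*√H)
14323 + (-16494/9412 + R(-105)/9165) = 14323 + (-16494/9412 + (-50*(-105) + 2650*√(-105))/9165) = 14323 + (-16494*1/9412 + (5250 + 2650*(I*√105))*(1/9165)) = 14323 + (-8247/4706 + (5250 + 2650*I*√105)*(1/9165)) = 14323 + (-8247/4706 + (350/611 + 530*I*√105/1833)) = 14323 + (-260909/221182 + 530*I*√105/1833) = 3167728877/221182 + 530*I*√105/1833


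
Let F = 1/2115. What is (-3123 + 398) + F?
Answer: -5763374/2115 ≈ -2725.0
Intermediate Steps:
F = 1/2115 ≈ 0.00047281
(-3123 + 398) + F = (-3123 + 398) + 1/2115 = -2725 + 1/2115 = -5763374/2115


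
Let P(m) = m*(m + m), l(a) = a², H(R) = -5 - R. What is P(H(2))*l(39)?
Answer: 149058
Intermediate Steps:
P(m) = 2*m² (P(m) = m*(2*m) = 2*m²)
P(H(2))*l(39) = (2*(-5 - 1*2)²)*39² = (2*(-5 - 2)²)*1521 = (2*(-7)²)*1521 = (2*49)*1521 = 98*1521 = 149058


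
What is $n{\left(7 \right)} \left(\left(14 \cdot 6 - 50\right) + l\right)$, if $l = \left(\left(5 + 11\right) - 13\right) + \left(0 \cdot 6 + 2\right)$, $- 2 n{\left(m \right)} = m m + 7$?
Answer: $-1092$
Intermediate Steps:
$n{\left(m \right)} = - \frac{7}{2} - \frac{m^{2}}{2}$ ($n{\left(m \right)} = - \frac{m m + 7}{2} = - \frac{m^{2} + 7}{2} = - \frac{7 + m^{2}}{2} = - \frac{7}{2} - \frac{m^{2}}{2}$)
$l = 5$ ($l = \left(16 - 13\right) + \left(0 + 2\right) = 3 + 2 = 5$)
$n{\left(7 \right)} \left(\left(14 \cdot 6 - 50\right) + l\right) = \left(- \frac{7}{2} - \frac{7^{2}}{2}\right) \left(\left(14 \cdot 6 - 50\right) + 5\right) = \left(- \frac{7}{2} - \frac{49}{2}\right) \left(\left(84 - 50\right) + 5\right) = \left(- \frac{7}{2} - \frac{49}{2}\right) \left(34 + 5\right) = \left(-28\right) 39 = -1092$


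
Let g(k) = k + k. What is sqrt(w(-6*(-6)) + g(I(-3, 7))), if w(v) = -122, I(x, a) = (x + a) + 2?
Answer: I*sqrt(110) ≈ 10.488*I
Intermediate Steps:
I(x, a) = 2 + a + x (I(x, a) = (a + x) + 2 = 2 + a + x)
g(k) = 2*k
sqrt(w(-6*(-6)) + g(I(-3, 7))) = sqrt(-122 + 2*(2 + 7 - 3)) = sqrt(-122 + 2*6) = sqrt(-122 + 12) = sqrt(-110) = I*sqrt(110)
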